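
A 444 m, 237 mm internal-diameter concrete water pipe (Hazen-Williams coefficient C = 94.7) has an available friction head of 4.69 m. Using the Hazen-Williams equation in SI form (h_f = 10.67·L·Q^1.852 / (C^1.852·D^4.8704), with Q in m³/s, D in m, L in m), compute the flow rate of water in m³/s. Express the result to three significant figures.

Q ≈ 0.0513 m³/s

Rearranging: Q = [h_f·C^1.852·D^4.8704 / (10.67·L)]^(1/1.852)
Q = [4.69·94.7^1.852·0.237^4.8704 / (10.67·444)]^0.540 = 0.05127 m³/s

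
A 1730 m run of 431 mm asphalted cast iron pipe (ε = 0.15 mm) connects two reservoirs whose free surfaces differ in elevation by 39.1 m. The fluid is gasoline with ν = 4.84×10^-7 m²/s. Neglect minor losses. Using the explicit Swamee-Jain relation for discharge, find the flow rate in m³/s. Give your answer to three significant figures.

Swamee-Jain (Type II): Q = -0.965·√(gD⁵h_f/L)·ln[ε/(3.7D) + √(3.17ν²L/(gD³h_f))]
√(gD⁵h_f/L) = √(9.81·0.431⁵·39.1/1730) = 0.05742
ε/(3.7D) = 9.41×10^-5; √(3.17ν²L/(gD³h_f)) = 6.47×10^-6
Q = -0.965·0.05742·ln(1.005×10^-4) = 0.5101 m³/s
Check: V = 3.50 m/s, Re = 3.11×10^6, f = 0.01570, h_f = 39.3 m ≈ 39.1 m ✓

Q ≈ 0.510 m³/s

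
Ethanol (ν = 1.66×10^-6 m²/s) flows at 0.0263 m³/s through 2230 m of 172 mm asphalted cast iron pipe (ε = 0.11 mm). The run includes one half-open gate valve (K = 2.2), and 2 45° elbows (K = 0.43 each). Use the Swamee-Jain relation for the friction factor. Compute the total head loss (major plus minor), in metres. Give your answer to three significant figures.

V = 4Q/(πD²) = 1.132 m/s; V²/2g = 0.06530 m
Re = 1.17×10^5, ε/D = 6.40×10^-4 → f = 0.02063 (Swamee-Jain)
Major: h_f = f(L/D)·V²/2g = 0.02063·12965·0.06530 = 17.46 m
Minor: ΣK = 3.06; h_m = ΣK·V²/2g = 0.1998 m
Total H_L = 17.46 + 0.1998 = 17.66 m

H_L ≈ 17.7 m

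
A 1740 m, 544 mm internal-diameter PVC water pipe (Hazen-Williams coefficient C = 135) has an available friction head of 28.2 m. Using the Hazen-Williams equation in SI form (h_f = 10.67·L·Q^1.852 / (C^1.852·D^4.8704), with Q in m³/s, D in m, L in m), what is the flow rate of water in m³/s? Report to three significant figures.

Q ≈ 0.819 m³/s

Rearranging: Q = [h_f·C^1.852·D^4.8704 / (10.67·L)]^(1/1.852)
Q = [28.2·135^1.852·0.544^4.8704 / (10.67·1740)]^0.540 = 0.8188 m³/s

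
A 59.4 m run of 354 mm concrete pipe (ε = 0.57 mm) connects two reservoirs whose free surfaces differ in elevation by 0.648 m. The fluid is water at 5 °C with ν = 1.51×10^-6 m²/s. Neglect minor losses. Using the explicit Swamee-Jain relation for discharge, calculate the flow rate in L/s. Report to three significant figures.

Swamee-Jain (Type II): Q = -0.965·√(gD⁵h_f/L)·ln[ε/(3.7D) + √(3.17ν²L/(gD³h_f))]
√(gD⁵h_f/L) = √(9.81·0.354⁵·0.648/59.4) = 0.02439
ε/(3.7D) = 4.35×10^-4; √(3.17ν²L/(gD³h_f)) = 3.90×10^-5
Q = -0.965·0.02439·ln(4.742×10^-4) = 0.1802 m³/s
Check: V = 1.83 m/s, Re = 4.29×10^5, f = 0.02275, h_f = 0.652 m ≈ 0.648 m ✓

Q ≈ 180 L/s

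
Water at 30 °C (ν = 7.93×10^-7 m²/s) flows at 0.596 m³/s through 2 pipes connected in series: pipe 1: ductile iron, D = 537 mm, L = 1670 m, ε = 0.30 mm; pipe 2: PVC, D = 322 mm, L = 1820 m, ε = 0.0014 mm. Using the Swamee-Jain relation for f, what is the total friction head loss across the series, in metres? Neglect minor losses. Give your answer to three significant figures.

H ≈ 173 m

Pipe 1: V = 2.632 m/s, Re = 1.78×10^6, ε/D = 5.59×10^-4, f = 0.01746, h_1 = f(L/D)V²/2g = 19.17 m
Pipe 2: V = 7.319 m/s, Re = 2.97×10^6, ε/D = 4.35×10^-6, f = 0.009956, h_2 = f(L/D)V²/2g = 153.6 m
Series → Q common, losses add: H = Σh = 172.8 m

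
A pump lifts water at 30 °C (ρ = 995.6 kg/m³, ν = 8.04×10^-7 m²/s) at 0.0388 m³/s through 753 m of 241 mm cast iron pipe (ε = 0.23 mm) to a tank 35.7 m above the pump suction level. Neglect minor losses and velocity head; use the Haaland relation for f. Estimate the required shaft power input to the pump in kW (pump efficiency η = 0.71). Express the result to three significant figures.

V = 4Q/(πD²) = 0.8506 m/s; Re = 2.55×10^5; ε/D = 9.54×10^-4; f = 0.02047
h_f = f(L/D)V²/2g = 2.359 m
Total head H = z + h_f = 35.7 + 2.359 = 38.06 m
P_hyd = ρgQH = 995.6·9.81·0.0388·38.06 = 14.42 kW
P_shaft = P_hyd/η = 14.42/0.71 = 20.31 kW

P_shaft ≈ 20.3 kW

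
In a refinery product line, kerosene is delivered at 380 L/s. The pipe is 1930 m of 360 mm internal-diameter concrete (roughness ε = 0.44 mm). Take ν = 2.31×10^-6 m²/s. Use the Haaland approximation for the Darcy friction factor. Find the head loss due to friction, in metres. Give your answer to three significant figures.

V = 4Q/(πD²) = 4·0.380/(π·0.360²) = 3.733 m/s
Re = VD/ν = 3.733·0.360/2.31×10^-6 = 5.82×10^5 → turbulent
ε/D = 0.44/360 = 0.00122
Haaland: f = 0.02106
h_f = f(L/D)V²/(2g) = 0.02106·(1930/0.360)·3.733²/(2·9.81) = 80.22 m

h_f ≈ 80.2 m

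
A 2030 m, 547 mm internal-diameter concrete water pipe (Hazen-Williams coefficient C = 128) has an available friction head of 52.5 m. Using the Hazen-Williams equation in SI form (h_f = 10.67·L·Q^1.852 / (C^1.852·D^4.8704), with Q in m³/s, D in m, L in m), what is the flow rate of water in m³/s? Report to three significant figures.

Rearranging: Q = [h_f·C^1.852·D^4.8704 / (10.67·L)]^(1/1.852)
Q = [52.5·128^1.852·0.547^4.8704 / (10.67·2030)]^0.540 = 1.014 m³/s

Q ≈ 1.01 m³/s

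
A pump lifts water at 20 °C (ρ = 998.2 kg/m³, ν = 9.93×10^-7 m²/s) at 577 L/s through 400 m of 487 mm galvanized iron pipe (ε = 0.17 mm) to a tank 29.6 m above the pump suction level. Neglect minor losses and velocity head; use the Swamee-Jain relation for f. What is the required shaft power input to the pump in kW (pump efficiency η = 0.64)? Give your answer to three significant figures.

V = 4Q/(πD²) = 3.098 m/s; Re = 1.52×10^6; ε/D = 3.49×10^-4; f = 0.01595
h_f = f(L/D)V²/2g = 6.409 m
Total head H = z + h_f = 29.6 + 6.409 = 36.01 m
P_hyd = ρgQH = 998.2·9.81·0.577·36.01 = 203.5 kW
P_shaft = P_hyd/η = 203.5/0.64 = 317.9 kW

P_shaft ≈ 318 kW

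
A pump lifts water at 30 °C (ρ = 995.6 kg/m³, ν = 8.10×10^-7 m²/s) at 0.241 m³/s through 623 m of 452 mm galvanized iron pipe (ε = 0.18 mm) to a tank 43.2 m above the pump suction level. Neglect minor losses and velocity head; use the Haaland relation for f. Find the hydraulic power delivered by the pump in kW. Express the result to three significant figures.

V = 4Q/(πD²) = 1.502 m/s; Re = 8.38×10^5; ε/D = 3.98×10^-4; f = 0.01652
h_f = f(L/D)V²/2g = 2.618 m
Total head H = z + h_f = 43.2 + 2.618 = 45.82 m
P_hyd = ρgQH = 995.6·9.81·0.241·45.82 = 107.8 kW

P_hyd ≈ 108 kW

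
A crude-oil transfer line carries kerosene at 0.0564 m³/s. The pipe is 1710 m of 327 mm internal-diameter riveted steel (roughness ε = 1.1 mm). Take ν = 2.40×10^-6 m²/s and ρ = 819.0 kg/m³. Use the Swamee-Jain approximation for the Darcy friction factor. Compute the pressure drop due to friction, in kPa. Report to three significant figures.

Δp ≈ 27.6 kPa

V = 4Q/(πD²) = 4·0.0564/(π·0.327²) = 0.6716 m/s
Re = VD/ν = 0.6716·0.327/2.40×10^-6 = 9.15×10^4 → turbulent
ε/D = 1.1/327 = 0.00336
Swamee-Jain: f = 0.02860
h_f = f(L/D)V²/(2g) = 0.02860·(1710/0.327)·0.6716²/(2·9.81) = 3.439 m
Δp = ρg·h_f = 819.0·9.81·3.439 = 27.63 kPa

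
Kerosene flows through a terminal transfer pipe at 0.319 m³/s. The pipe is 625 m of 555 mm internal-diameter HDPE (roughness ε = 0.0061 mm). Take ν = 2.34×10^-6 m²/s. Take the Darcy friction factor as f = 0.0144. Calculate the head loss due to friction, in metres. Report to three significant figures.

V = 4Q/(πD²) = 4·0.319/(π·0.555²) = 1.319 m/s
h_f = f(L/D)V²/(2g) = 0.01440·(625/0.555)·1.319²/(2·9.81) = 1.437 m

h_f ≈ 1.44 m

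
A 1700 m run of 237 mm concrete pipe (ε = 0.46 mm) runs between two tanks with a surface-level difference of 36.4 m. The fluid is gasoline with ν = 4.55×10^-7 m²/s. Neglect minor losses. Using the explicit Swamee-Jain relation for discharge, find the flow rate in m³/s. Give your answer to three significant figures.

Swamee-Jain (Type II): Q = -0.965·√(gD⁵h_f/L)·ln[ε/(3.7D) + √(3.17ν²L/(gD³h_f))]
√(gD⁵h_f/L) = √(9.81·0.237⁵·36.4/1700) = 0.01253
ε/(3.7D) = 5.25×10^-4; √(3.17ν²L/(gD³h_f)) = 1.53×10^-5
Q = -0.965·0.01253·ln(5.399×10^-4) = 0.09099 m³/s
Check: V = 2.06 m/s, Re = 1.07×10^6, f = 0.02348, h_f = 36.5 m ≈ 36.4 m ✓

Q ≈ 0.0910 m³/s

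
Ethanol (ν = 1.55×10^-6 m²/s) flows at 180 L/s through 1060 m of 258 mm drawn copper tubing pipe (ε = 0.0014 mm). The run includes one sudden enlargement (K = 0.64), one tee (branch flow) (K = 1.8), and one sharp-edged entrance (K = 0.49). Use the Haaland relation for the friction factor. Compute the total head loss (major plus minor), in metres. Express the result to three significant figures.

H_L ≈ 33.6 m

V = 4Q/(πD²) = 3.443 m/s; V²/2g = 0.6042 m
Re = 5.73×10^5, ε/D = 5.43×10^-6 → f = 0.01282 (Haaland)
Major: h_f = f(L/D)·V²/2g = 0.01282·4109·0.6042 = 31.81 m
Minor: ΣK = 2.93; h_m = ΣK·V²/2g = 1.770 m
Total H_L = 31.81 + 1.770 = 33.58 m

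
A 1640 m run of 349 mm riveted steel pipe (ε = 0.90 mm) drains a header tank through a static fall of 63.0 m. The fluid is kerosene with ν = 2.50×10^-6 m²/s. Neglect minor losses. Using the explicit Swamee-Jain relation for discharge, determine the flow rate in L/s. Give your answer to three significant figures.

Q ≈ 308 L/s

Swamee-Jain (Type II): Q = -0.965·√(gD⁵h_f/L)·ln[ε/(3.7D) + √(3.17ν²L/(gD³h_f))]
√(gD⁵h_f/L) = √(9.81·0.349⁵·63.0/1640) = 0.04417
ε/(3.7D) = 6.97×10^-4; √(3.17ν²L/(gD³h_f)) = 3.52×10^-5
Q = -0.965·0.04417·ln(7.321×10^-4) = 0.3077 m³/s
Check: V = 3.22 m/s, Re = 4.49×10^5, f = 0.02554, h_f = 63.3 m ≈ 63.0 m ✓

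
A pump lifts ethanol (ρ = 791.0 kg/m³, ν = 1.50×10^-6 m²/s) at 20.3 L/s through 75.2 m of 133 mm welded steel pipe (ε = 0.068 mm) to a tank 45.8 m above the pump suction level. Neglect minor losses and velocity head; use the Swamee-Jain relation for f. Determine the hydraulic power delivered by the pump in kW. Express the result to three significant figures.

V = 4Q/(πD²) = 1.461 m/s; Re = 1.30×10^5; ε/D = 5.11×10^-4; f = 0.01984
h_f = f(L/D)V²/2g = 1.221 m
Total head H = z + h_f = 45.8 + 1.221 = 47.02 m
P_hyd = ρgQH = 791.0·9.81·0.0203·47.02 = 7.407 kW

P_hyd ≈ 7.41 kW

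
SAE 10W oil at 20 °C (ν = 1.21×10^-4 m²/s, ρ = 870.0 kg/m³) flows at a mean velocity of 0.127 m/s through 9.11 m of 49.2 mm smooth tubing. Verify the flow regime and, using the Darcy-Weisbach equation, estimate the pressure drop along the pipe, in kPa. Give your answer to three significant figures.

Re = VD/ν = 0.127·0.04920/1.21×10^-4 = 51.6 → laminar (Re < 2300)
f = 64/Re = 1.239
h_f = f(L/D)V²/(2g) = 1.239·(9.11/0.04920)·0.127²/(2·9.81) = 0.1887 m
Δp = ρg·h_f = 870.0·9.81·0.1887 = 1.610 kPa

Δp ≈ 1.61 kPa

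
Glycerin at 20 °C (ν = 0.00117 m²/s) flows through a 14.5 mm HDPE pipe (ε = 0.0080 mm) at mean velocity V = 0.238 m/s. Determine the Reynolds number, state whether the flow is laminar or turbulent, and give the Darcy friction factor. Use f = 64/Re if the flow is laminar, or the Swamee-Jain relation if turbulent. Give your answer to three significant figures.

Re = VD/ν = 0.2380·0.0145/0.00117 = 2.95
Re < 2300 → laminar → f = 64/Re = 21.70

Re ≈ 2.95; laminar; f = 64/Re ≈ 21.7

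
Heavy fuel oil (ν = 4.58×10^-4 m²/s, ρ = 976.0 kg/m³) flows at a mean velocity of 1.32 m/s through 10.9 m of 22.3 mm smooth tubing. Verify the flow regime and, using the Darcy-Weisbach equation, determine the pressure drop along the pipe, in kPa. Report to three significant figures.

Δp ≈ 414 kPa

Re = VD/ν = 1.32·0.02230/4.58×10^-4 = 64.3 → laminar (Re < 2300)
f = 64/Re = 0.9958
h_f = f(L/D)V²/(2g) = 0.9958·(10.9/0.02230)·1.32²/(2·9.81) = 43.23 m
Δp = ρg·h_f = 976.0·9.81·43.23 = 413.9 kPa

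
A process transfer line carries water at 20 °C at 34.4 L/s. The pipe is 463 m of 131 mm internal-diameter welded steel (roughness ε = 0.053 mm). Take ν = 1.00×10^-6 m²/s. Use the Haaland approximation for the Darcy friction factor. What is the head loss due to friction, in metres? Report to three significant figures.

V = 4Q/(πD²) = 4·0.0344/(π·0.131²) = 2.552 m/s
Re = VD/ν = 2.552·0.131/1.00×10^-6 = 3.34×10^5 → turbulent
ε/D = 0.053/131 = 4.05×10^-4
Haaland: f = 0.01736
h_f = f(L/D)V²/(2g) = 0.01736·(463/0.131)·2.552²/(2·9.81) = 20.37 m

h_f ≈ 20.4 m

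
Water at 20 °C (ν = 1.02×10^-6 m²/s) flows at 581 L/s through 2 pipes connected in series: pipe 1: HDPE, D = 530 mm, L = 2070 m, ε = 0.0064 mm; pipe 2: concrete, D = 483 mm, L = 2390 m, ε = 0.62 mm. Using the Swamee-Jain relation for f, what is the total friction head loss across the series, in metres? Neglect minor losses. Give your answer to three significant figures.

Pipe 1: V = 2.634 m/s, Re = 1.37×10^6, ε/D = 1.21×10^-5, f = 0.01137, h_1 = f(L/D)V²/2g = 15.70 m
Pipe 2: V = 3.171 m/s, Re = 1.50×10^6, ε/D = 0.00128, f = 0.02112, h_2 = f(L/D)V²/2g = 53.56 m
Series → Q common, losses add: H = Σh = 69.27 m

H ≈ 69.3 m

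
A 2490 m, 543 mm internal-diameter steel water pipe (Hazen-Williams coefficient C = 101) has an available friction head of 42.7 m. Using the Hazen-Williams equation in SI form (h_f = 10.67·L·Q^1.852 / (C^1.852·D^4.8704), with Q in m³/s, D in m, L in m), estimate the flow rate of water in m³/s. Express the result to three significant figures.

Rearranging: Q = [h_f·C^1.852·D^4.8704 / (10.67·L)]^(1/1.852)
Q = [42.7·101^1.852·0.543^4.8704 / (10.67·2490)]^0.540 = 0.6285 m³/s

Q ≈ 0.628 m³/s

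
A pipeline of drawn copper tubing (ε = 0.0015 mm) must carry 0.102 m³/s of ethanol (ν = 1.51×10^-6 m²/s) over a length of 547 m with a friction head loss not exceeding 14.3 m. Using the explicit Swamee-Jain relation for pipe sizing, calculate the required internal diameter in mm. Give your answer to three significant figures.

Swamee-Jain (Type III): D = 0.66·[ε^1.25·(LQ²/(gh_f))^4.75 + ν·Q^9.4·(L/(gh_f))^5.2]^0.04
LQ²/(gh_f) = 0.04057; L/(gh_f) = 3.899
Term 1 = ε^1.25·(…)^4.75 = 1.29×10^-14; Term 2 = ν·Q^9.4·(…)^5.2 = 8.57×10^-13
D = 0.66·(1.29×10^-14 + 8.57×10^-13)^0.04 = 0.2173 m = 217 mm
Check: V = 2.75 m/s, Re = 3.96×10^5, f = 0.01375, h_f = 13.3 m ≈ 14.3 m ✓

D ≈ 217 mm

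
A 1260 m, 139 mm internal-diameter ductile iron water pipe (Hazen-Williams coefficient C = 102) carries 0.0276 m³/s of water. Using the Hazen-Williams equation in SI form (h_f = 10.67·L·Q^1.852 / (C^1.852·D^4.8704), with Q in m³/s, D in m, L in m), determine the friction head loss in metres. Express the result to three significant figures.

h_f ≈ 49.5 m

h_f = 10.67·1260·0.0276^1.852 / (102^1.852·0.139^4.8704) = 49.55 m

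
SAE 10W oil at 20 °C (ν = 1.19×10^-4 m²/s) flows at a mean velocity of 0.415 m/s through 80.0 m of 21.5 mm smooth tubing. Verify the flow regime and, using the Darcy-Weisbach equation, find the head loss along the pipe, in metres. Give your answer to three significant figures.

Re = VD/ν = 0.415·0.02150/1.19×10^-4 = 75.0 → laminar (Re < 2300)
f = 64/Re = 0.8536
h_f = f(L/D)V²/(2g) = 0.8536·(80.0/0.02150)·0.415²/(2·9.81) = 27.88 m

h_f ≈ 27.9 m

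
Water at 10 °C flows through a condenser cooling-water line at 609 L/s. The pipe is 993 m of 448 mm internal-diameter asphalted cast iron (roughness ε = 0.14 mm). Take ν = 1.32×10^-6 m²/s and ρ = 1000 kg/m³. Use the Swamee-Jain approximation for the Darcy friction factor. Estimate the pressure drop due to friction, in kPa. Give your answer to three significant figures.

Δp ≈ 260 kPa

V = 4Q/(πD²) = 4·0.609/(π·0.448²) = 3.863 m/s
Re = VD/ν = 3.863·0.448/1.32×10^-6 = 1.31×10^6 → turbulent
ε/D = 0.14/448 = 3.13×10^-4
Swamee-Jain: f = 0.01570
h_f = f(L/D)V²/(2g) = 0.01570·(993/0.448)·3.863²/(2·9.81) = 26.48 m
Δp = ρg·h_f = 1000·9.81·26.48 = 259.8 kPa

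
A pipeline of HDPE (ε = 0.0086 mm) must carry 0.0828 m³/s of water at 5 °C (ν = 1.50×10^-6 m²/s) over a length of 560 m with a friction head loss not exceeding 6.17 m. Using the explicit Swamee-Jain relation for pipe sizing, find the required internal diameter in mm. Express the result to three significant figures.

Swamee-Jain (Type III): D = 0.66·[ε^1.25·(LQ²/(gh_f))^4.75 + ν·Q^9.4·(L/(gh_f))^5.2]^0.04
LQ²/(gh_f) = 0.06343; L/(gh_f) = 9.252
Term 1 = ε^1.25·(…)^4.75 = 9.53×10^-13; Term 2 = ν·Q^9.4·(…)^5.2 = 1.07×10^-11
D = 0.66·(9.53×10^-13 + 1.07×10^-11)^0.04 = 0.2411 m = 241 mm
Check: V = 1.81 m/s, Re = 2.91×10^5, f = 0.01485, h_f = 5.78 m ≈ 6.17 m ✓

D ≈ 241 mm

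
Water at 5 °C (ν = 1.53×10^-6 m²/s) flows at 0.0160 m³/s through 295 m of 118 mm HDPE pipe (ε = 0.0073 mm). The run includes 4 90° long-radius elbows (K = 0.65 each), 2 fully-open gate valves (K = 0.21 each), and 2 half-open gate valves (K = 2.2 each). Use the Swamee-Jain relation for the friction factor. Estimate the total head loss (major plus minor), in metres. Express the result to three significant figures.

V = 4Q/(πD²) = 1.463 m/s; V²/2g = 0.1091 m
Re = 1.13×10^5, ε/D = 6.19×10^-5 → f = 0.01782 (Swamee-Jain)
Major: h_f = f(L/D)·V²/2g = 0.01782·2500·0.1091 = 4.860 m
Minor: ΣK = 7.42; h_m = ΣK·V²/2g = 0.8095 m
Total H_L = 4.860 + 0.8095 = 5.669 m

H_L ≈ 5.67 m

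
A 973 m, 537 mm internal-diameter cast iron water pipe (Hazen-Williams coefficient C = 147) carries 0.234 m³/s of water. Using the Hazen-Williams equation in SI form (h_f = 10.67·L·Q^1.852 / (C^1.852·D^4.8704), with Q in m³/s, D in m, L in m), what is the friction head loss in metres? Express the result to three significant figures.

h_f ≈ 1.41 m

h_f = 10.67·973·0.234^1.852 / (147^1.852·0.537^4.8704) = 1.410 m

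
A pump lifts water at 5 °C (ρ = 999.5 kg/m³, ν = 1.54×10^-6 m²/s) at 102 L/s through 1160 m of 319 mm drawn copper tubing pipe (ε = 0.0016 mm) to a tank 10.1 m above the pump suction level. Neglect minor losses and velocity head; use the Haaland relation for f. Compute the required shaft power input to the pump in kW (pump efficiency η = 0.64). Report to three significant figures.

V = 4Q/(πD²) = 1.276 m/s; Re = 2.64×10^5; ε/D = 5.02×10^-6; f = 0.01472
h_f = f(L/D)V²/2g = 4.445 m
Total head H = z + h_f = 10.1 + 4.445 = 14.55 m
P_hyd = ρgQH = 999.5·9.81·0.102·14.55 = 14.55 kW
P_shaft = P_hyd/η = 14.55/0.64 = 22.73 kW

P_shaft ≈ 22.7 kW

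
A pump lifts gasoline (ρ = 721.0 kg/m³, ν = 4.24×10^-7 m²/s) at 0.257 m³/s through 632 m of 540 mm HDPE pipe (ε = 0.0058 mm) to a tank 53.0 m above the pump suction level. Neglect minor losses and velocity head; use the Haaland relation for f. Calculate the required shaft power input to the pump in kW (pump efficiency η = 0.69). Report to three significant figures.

P_shaft ≈ 142 kW

V = 4Q/(πD²) = 1.122 m/s; Re = 1.43×10^6; ε/D = 1.07×10^-5; f = 0.01117
h_f = f(L/D)V²/2g = 0.8391 m
Total head H = z + h_f = 53.0 + 0.8391 = 53.84 m
P_hyd = ρgQH = 721.0·9.81·0.257·53.84 = 97.87 kW
P_shaft = P_hyd/η = 97.87/0.69 = 141.8 kW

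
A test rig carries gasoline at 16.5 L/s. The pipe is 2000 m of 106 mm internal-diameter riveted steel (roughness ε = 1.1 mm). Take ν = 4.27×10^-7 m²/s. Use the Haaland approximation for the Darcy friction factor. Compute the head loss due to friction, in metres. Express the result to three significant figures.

h_f ≈ 130 m

V = 4Q/(πD²) = 4·0.0165/(π·0.106²) = 1.870 m/s
Re = VD/ν = 1.870·0.106/4.27×10^-7 = 4.64×10^5 → turbulent
ε/D = 1.1/106 = 0.0104
Haaland: f = 0.03858
h_f = f(L/D)V²/(2g) = 0.03858·(2000/0.106)·1.870²/(2·9.81) = 129.7 m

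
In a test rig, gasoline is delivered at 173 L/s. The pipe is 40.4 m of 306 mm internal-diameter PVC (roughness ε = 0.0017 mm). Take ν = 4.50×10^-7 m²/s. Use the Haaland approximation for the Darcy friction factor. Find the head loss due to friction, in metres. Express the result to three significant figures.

h_f ≈ 0.404 m

V = 4Q/(πD²) = 4·0.173/(π·0.306²) = 2.352 m/s
Re = VD/ν = 2.352·0.306/4.50×10^-7 = 1.60×10^6 → turbulent
ε/D = 0.0017/306 = 5.56×10^-6
Haaland: f = 0.01086
h_f = f(L/D)V²/(2g) = 0.01086·(40.4/0.306)·2.352²/(2·9.81) = 0.4043 m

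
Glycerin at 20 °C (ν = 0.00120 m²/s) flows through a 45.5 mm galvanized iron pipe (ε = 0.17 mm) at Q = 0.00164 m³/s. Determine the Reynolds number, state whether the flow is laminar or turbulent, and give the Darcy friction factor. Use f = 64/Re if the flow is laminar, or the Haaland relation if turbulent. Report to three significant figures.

Re ≈ 38.2; laminar; f = 64/Re ≈ 1.67

V = 4Q/(πD²) = 1.009 m/s
Re = VD/ν = 1.009·0.0455/0.00120 = 38.2
Re < 2300 → laminar → f = 64/Re = 1.673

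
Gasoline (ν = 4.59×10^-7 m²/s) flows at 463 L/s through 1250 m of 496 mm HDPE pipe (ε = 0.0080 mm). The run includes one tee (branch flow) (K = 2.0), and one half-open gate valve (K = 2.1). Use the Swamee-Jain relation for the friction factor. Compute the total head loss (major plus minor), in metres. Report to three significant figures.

H_L ≈ 9.03 m

V = 4Q/(πD²) = 2.396 m/s; V²/2g = 0.2927 m
Re = 2.59×10^6, ε/D = 1.61×10^-5 → f = 0.01062 (Swamee-Jain)
Major: h_f = f(L/D)·V²/2g = 0.01062·2520·0.2927 = 7.833 m
Minor: ΣK = 4.10; h_m = ΣK·V²/2g = 1.200 m
Total H_L = 7.833 + 1.200 = 9.033 m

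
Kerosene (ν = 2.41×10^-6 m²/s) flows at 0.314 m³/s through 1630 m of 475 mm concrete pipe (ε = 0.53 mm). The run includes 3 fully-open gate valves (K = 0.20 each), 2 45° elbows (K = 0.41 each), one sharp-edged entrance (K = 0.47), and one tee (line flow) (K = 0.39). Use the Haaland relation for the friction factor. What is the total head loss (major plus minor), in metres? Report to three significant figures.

H_L ≈ 11.8 m

V = 4Q/(πD²) = 1.772 m/s; V²/2g = 0.1600 m
Re = 3.49×10^5, ε/D = 0.00112 → f = 0.02089 (Haaland)
Major: h_f = f(L/D)·V²/2g = 0.02089·3432·0.1600 = 11.47 m
Minor: ΣK = 2.28; h_m = ΣK·V²/2g = 0.3649 m
Total H_L = 11.47 + 0.3649 = 11.84 m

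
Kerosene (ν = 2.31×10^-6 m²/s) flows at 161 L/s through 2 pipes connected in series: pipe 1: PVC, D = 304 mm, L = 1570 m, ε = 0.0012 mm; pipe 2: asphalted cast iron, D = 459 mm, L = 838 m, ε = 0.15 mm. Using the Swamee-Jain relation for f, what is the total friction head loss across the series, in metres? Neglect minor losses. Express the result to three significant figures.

Pipe 1: V = 2.218 m/s, Re = 2.92×10^5, ε/D = 3.95×10^-6, f = 0.01449, h_1 = f(L/D)V²/2g = 18.77 m
Pipe 2: V = 0.9730 m/s, Re = 1.93×10^5, ε/D = 3.27×10^-4, f = 0.01802, h_2 = f(L/D)V²/2g = 1.588 m
Series → Q common, losses add: H = Σh = 20.36 m

H ≈ 20.4 m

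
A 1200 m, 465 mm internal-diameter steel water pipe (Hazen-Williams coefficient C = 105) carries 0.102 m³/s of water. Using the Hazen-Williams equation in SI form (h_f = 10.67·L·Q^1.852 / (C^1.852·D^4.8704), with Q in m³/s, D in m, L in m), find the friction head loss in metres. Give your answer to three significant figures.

h_f = 10.67·1200·0.102^1.852 / (105^1.852·0.465^4.8704) = 1.405 m

h_f ≈ 1.40 m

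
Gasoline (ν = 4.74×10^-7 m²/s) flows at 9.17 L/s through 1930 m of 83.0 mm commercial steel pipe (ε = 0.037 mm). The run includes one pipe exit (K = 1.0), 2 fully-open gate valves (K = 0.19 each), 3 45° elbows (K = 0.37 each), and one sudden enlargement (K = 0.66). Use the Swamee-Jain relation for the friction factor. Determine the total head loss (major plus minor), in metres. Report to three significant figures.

V = 4Q/(πD²) = 1.695 m/s; V²/2g = 0.1464 m
Re = 2.97×10^5, ε/D = 4.46×10^-4 → f = 0.01802 (Swamee-Jain)
Major: h_f = f(L/D)·V²/2g = 0.01802·23253·0.1464 = 61.36 m
Minor: ΣK = 3.15; h_m = ΣK·V²/2g = 0.4612 m
Total H_L = 61.36 + 0.4612 = 61.82 m

H_L ≈ 61.8 m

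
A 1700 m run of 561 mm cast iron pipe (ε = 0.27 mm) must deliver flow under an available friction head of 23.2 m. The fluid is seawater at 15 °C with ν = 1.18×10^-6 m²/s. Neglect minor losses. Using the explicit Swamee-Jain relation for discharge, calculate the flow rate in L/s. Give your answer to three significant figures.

Swamee-Jain (Type II): Q = -0.965·√(gD⁵h_f/L)·ln[ε/(3.7D) + √(3.17ν²L/(gD³h_f))]
√(gD⁵h_f/L) = √(9.81·0.561⁵·23.2/1700) = 0.08625
ε/(3.7D) = 1.30×10^-4; √(3.17ν²L/(gD³h_f)) = 1.37×10^-5
Q = -0.965·0.08625·ln(1.437×10^-4) = 0.7364 m³/s
Check: V = 2.98 m/s, Re = 1.42×10^6, f = 0.01701, h_f = 23.3 m ≈ 23.2 m ✓

Q ≈ 736 L/s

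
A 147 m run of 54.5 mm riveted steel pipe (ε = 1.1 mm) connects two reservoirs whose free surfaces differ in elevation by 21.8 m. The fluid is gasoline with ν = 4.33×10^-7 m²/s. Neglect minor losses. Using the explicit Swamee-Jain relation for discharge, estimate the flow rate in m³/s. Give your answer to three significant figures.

Swamee-Jain (Type II): Q = -0.965·√(gD⁵h_f/L)·ln[ε/(3.7D) + √(3.17ν²L/(gD³h_f))]
√(gD⁵h_f/L) = √(9.81·0.0545⁵·21.8/147) = 8.364×10^-4
ε/(3.7D) = 0.00545; √(3.17ν²L/(gD³h_f)) = 5.02×10^-5
Q = -0.965·8.364×10^-4·ln(0.005505) = 0.004199 m³/s
Check: V = 1.80 m/s, Re = 2.27×10^5, f = 0.04911, h_f = 21.9 m ≈ 21.8 m ✓

Q ≈ 0.00420 m³/s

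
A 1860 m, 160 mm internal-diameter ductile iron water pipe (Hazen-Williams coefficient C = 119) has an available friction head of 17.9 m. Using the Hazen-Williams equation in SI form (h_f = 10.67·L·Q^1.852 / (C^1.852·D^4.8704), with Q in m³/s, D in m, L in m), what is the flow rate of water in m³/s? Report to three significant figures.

Q ≈ 0.0218 m³/s

Rearranging: Q = [h_f·C^1.852·D^4.8704 / (10.67·L)]^(1/1.852)
Q = [17.9·119^1.852·0.160^4.8704 / (10.67·1860)]^0.540 = 0.02180 m³/s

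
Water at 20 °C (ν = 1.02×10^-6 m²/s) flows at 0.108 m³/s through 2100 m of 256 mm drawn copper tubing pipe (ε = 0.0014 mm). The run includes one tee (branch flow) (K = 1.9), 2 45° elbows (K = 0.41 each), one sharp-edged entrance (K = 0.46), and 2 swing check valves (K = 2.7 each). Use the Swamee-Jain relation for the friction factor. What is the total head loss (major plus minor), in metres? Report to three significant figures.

V = 4Q/(πD²) = 2.098 m/s; V²/2g = 0.2244 m
Re = 5.27×10^5, ε/D = 5.47×10^-6 → f = 0.01306 (Swamee-Jain)
Major: h_f = f(L/D)·V²/2g = 0.01306·8203·0.2244 = 24.04 m
Minor: ΣK = 8.58; h_m = ΣK·V²/2g = 1.925 m
Total H_L = 24.04 + 1.925 = 25.97 m

H_L ≈ 26.0 m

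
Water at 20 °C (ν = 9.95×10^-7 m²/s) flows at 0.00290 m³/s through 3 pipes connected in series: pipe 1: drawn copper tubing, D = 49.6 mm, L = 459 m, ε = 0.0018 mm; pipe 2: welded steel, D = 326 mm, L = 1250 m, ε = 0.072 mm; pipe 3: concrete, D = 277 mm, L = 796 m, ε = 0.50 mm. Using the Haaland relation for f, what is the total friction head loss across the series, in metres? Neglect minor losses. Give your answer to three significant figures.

Pipe 1: V = 1.501 m/s, Re = 7.48×10^4, ε/D = 3.63×10^-5, f = 0.01908, h_1 = f(L/D)V²/2g = 20.27 m
Pipe 2: V = 0.03474 m/s, Re = 1.14×10^4, ε/D = 2.21×10^-4, f = 0.03008, h_2 = f(L/D)V²/2g = 0.007097 m
Pipe 3: V = 0.04812 m/s, Re = 1.34×10^4, ε/D = 0.00181, f = 0.03132, h_3 = f(L/D)V²/2g = 0.01062 m
Series → Q common, losses add: H = Σh = 20.29 m

H ≈ 20.3 m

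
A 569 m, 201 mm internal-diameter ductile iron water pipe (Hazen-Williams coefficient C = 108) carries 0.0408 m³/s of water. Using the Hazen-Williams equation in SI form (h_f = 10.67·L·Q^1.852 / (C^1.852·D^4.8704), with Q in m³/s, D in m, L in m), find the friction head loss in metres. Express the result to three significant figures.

h_f = 10.67·569·0.0408^1.852 / (108^1.852·0.201^4.8704) = 6.887 m

h_f ≈ 6.89 m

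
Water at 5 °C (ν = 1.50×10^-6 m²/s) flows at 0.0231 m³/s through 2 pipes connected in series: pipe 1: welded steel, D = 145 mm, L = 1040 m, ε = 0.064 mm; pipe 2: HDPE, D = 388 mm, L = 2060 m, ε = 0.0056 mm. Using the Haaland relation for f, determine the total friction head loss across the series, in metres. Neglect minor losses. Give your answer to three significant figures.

H ≈ 13.9 m

Pipe 1: V = 1.399 m/s, Re = 1.35×10^5, ε/D = 4.41×10^-4, f = 0.01909, h_1 = f(L/D)V²/2g = 13.65 m
Pipe 2: V = 0.1954 m/s, Re = 5.05×10^4, ε/D = 1.44×10^-5, f = 0.02070, h_2 = f(L/D)V²/2g = 0.2138 m
Series → Q common, losses add: H = Σh = 13.87 m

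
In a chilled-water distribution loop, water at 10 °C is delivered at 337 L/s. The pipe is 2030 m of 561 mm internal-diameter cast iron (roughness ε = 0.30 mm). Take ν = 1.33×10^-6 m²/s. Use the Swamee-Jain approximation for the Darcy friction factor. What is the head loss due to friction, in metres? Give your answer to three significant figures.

V = 4Q/(πD²) = 4·0.337/(π·0.561²) = 1.363 m/s
Re = VD/ν = 1.363·0.561/1.33×10^-6 = 5.75×10^5 → turbulent
ε/D = 0.30/561 = 5.35×10^-4
Swamee-Jain: f = 0.01788
h_f = f(L/D)V²/(2g) = 0.01788·(2030/0.561)·1.363²/(2·9.81) = 6.128 m

h_f ≈ 6.13 m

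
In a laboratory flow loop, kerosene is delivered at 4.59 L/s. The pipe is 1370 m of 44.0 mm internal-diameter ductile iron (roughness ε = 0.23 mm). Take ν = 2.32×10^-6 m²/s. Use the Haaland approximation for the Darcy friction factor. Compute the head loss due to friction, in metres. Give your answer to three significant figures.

h_f ≈ 467 m

V = 4Q/(πD²) = 4·0.00459/(π·0.0440²) = 3.019 m/s
Re = VD/ν = 3.019·0.0440/2.32×10^-6 = 5.73×10^4 → turbulent
ε/D = 0.23/44.0 = 0.00523
Haaland: f = 0.03226
h_f = f(L/D)V²/(2g) = 0.03226·(1370/0.0440)·3.019²/(2·9.81) = 466.5 m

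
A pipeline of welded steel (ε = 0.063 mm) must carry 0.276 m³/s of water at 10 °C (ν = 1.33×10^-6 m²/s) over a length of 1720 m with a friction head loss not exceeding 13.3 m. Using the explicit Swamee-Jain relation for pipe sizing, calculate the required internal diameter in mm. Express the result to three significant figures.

D ≈ 417 mm

Swamee-Jain (Type III): D = 0.66·[ε^1.25·(LQ²/(gh_f))^4.75 + ν·Q^9.4·(L/(gh_f))^5.2]^0.04
LQ²/(gh_f) = 1.004; L/(gh_f) = 13.18
Term 1 = ε^1.25·(…)^4.75 = 5.73×10^-6; Term 2 = ν·Q^9.4·(…)^5.2 = 4.93×10^-6
D = 0.66·(5.73×10^-6 + 4.93×10^-6)^0.04 = 0.4175 m = 417 mm
Check: V = 2.02 m/s, Re = 6.33×10^5, f = 0.01470, h_f = 12.6 m ≈ 13.3 m ✓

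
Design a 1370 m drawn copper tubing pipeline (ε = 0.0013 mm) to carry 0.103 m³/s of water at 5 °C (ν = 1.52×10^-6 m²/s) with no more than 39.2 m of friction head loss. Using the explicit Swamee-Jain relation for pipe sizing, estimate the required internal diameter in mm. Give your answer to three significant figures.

Swamee-Jain (Type III): D = 0.66·[ε^1.25·(LQ²/(gh_f))^4.75 + ν·Q^9.4·(L/(gh_f))^5.2]^0.04
LQ²/(gh_f) = 0.03780; L/(gh_f) = 3.563
Term 1 = ε^1.25·(…)^4.75 = 7.68×10^-15; Term 2 = ν·Q^9.4·(…)^5.2 = 5.91×10^-13
D = 0.66·(7.68×10^-15 + 5.91×10^-13)^0.04 = 0.2141 m = 214 mm
Check: V = 2.86 m/s, Re = 4.03×10^5, f = 0.01370, h_f = 36.6 m ≈ 39.2 m ✓

D ≈ 214 mm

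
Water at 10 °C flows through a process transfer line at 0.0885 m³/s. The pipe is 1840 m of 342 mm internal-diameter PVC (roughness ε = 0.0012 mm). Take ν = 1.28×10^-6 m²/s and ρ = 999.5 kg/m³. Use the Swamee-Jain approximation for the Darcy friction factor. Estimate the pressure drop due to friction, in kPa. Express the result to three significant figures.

V = 4Q/(πD²) = 4·0.0885/(π·0.342²) = 0.9634 m/s
Re = VD/ν = 0.9634·0.342/1.28×10^-6 = 2.57×10^5 → turbulent
ε/D = 0.0012/342 = 3.51×10^-6
Swamee-Jain: f = 0.01483
h_f = f(L/D)V²/(2g) = 0.01483·(1840/0.342)·0.9634²/(2·9.81) = 3.775 m
Δp = ρg·h_f = 999.5·9.81·3.775 = 37.02 kPa

Δp ≈ 37.0 kPa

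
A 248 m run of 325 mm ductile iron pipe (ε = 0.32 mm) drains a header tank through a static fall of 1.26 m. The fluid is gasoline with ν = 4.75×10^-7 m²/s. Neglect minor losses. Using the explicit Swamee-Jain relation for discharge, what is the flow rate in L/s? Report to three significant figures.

Q ≈ 106 L/s

Swamee-Jain (Type II): Q = -0.965·√(gD⁵h_f/L)·ln[ε/(3.7D) + √(3.17ν²L/(gD³h_f))]
√(gD⁵h_f/L) = √(9.81·0.325⁵·1.26/248) = 0.01344
ε/(3.7D) = 2.66×10^-4; √(3.17ν²L/(gD³h_f)) = 2.04×10^-5
Q = -0.965·0.01344·ln(2.866×10^-4) = 0.1058 m³/s
Check: V = 1.28 m/s, Re = 8.73×10^5, f = 0.02001, h_f = 1.27 m ≈ 1.26 m ✓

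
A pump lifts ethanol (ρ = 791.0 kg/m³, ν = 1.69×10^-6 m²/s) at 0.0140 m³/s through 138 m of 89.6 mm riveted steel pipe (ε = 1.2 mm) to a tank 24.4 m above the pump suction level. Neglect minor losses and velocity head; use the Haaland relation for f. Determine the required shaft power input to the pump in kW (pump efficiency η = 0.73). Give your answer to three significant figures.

V = 4Q/(πD²) = 2.220 m/s; Re = 1.18×10^5; ε/D = 0.0134; f = 0.04243
h_f = f(L/D)V²/2g = 16.42 m
Total head H = z + h_f = 24.4 + 16.42 = 40.82 m
P_hyd = ρgQH = 791.0·9.81·0.0140·40.82 = 4.435 kW
P_shaft = P_hyd/η = 4.435/0.73 = 6.075 kW

P_shaft ≈ 6.07 kW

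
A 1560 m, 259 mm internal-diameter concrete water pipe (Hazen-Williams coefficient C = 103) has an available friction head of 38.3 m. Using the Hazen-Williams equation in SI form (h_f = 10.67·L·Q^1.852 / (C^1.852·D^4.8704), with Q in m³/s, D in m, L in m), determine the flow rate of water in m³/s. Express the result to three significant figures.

Q ≈ 0.111 m³/s

Rearranging: Q = [h_f·C^1.852·D^4.8704 / (10.67·L)]^(1/1.852)
Q = [38.3·103^1.852·0.259^4.8704 / (10.67·1560)]^0.540 = 0.1110 m³/s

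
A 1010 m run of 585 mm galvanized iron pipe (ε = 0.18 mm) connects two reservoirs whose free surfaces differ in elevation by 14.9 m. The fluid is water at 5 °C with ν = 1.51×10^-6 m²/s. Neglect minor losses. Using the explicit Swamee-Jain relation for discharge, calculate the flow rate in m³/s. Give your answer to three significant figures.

Swamee-Jain (Type II): Q = -0.965·√(gD⁵h_f/L)·ln[ε/(3.7D) + √(3.17ν²L/(gD³h_f))]
√(gD⁵h_f/L) = √(9.81·0.585⁵·14.9/1010) = 0.09958
ε/(3.7D) = 8.32×10^-5; √(3.17ν²L/(gD³h_f)) = 1.58×10^-5
Q = -0.965·0.09958·ln(9.895×10^-5) = 0.8860 m³/s
Check: V = 3.30 m/s, Re = 1.28×10^6, f = 0.01568, h_f = 15.0 m ≈ 14.9 m ✓

Q ≈ 0.886 m³/s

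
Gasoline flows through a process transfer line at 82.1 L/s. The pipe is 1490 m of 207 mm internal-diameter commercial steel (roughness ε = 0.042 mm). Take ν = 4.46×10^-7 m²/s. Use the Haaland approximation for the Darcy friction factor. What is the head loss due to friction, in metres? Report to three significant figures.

V = 4Q/(πD²) = 4·0.0821/(π·0.207²) = 2.440 m/s
Re = VD/ν = 2.440·0.207/4.46×10^-7 = 1.13×10^6 → turbulent
ε/D = 0.042/207 = 2.03×10^-4
Haaland: f = 0.01454
h_f = f(L/D)V²/(2g) = 0.01454·(1490/0.207)·2.440²/(2·9.81) = 31.75 m

h_f ≈ 31.8 m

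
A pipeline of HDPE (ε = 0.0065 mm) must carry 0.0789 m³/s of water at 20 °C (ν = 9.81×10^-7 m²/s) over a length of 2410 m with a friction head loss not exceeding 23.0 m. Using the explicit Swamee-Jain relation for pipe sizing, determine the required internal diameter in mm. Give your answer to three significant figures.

D ≈ 240 mm

Swamee-Jain (Type III): D = 0.66·[ε^1.25·(LQ²/(gh_f))^4.75 + ν·Q^9.4·(L/(gh_f))^5.2]^0.04
LQ²/(gh_f) = 0.06649; L/(gh_f) = 10.68
Term 1 = ε^1.25·(…)^4.75 = 8.40×10^-13; Term 2 = ν·Q^9.4·(…)^5.2 = 9.40×10^-12
D = 0.66·(8.40×10^-13 + 9.40×10^-12)^0.04 = 0.2399 m = 240 mm
Check: V = 1.75 m/s, Re = 4.27×10^5, f = 0.01385, h_f = 21.6 m ≈ 23.0 m ✓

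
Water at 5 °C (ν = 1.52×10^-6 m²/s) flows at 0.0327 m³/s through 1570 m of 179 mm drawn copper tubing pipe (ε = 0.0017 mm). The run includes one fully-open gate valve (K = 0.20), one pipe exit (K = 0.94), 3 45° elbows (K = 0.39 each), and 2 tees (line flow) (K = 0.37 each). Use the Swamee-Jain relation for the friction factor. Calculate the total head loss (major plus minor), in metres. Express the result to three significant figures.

H_L ≈ 12.7 m

V = 4Q/(πD²) = 1.299 m/s; V²/2g = 0.08606 m
Re = 1.53×10^5, ε/D = 9.50×10^-6 → f = 0.01645 (Swamee-Jain)
Major: h_f = f(L/D)·V²/2g = 0.01645·8771·0.08606 = 12.42 m
Minor: ΣK = 3.05; h_m = ΣK·V²/2g = 0.2625 m
Total H_L = 12.42 + 0.2625 = 12.68 m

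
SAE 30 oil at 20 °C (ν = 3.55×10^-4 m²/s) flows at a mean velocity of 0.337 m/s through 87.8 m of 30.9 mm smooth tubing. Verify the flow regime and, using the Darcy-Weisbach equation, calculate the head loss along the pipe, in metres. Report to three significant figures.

h_f ≈ 35.9 m

Re = VD/ν = 0.337·0.03090/3.55×10^-4 = 29.3 → laminar (Re < 2300)
f = 64/Re = 2.182
h_f = f(L/D)V²/(2g) = 2.182·(87.8/0.03090)·0.337²/(2·9.81) = 35.89 m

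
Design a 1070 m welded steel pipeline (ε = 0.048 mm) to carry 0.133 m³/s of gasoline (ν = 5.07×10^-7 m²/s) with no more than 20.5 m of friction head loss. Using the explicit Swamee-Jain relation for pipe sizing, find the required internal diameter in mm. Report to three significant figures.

D ≈ 259 mm

Swamee-Jain (Type III): D = 0.66·[ε^1.25·(LQ²/(gh_f))^4.75 + ν·Q^9.4·(L/(gh_f))^5.2]^0.04
LQ²/(gh_f) = 0.09412; L/(gh_f) = 5.321
Term 1 = ε^1.25·(…)^4.75 = 5.33×10^-11; Term 2 = ν·Q^9.4·(…)^5.2 = 1.75×10^-11
D = 0.66·(5.33×10^-11 + 1.75×10^-11)^0.04 = 0.2591 m = 259 mm
Check: V = 2.52 m/s, Re = 1.29×10^6, f = 0.01441, h_f = 19.3 m ≈ 20.5 m ✓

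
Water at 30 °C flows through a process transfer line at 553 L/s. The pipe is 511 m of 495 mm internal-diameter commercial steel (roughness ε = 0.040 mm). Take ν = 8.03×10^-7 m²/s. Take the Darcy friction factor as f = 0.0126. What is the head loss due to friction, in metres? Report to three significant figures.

V = 4Q/(πD²) = 4·0.553/(π·0.495²) = 2.874 m/s
h_f = f(L/D)V²/(2g) = 0.01260·(511/0.495)·2.874²/(2·9.81) = 5.474 m

h_f ≈ 5.47 m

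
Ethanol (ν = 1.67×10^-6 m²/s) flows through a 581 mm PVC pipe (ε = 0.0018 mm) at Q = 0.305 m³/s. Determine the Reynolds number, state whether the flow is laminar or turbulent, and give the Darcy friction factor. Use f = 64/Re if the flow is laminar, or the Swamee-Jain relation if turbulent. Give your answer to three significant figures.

Re ≈ 4.00×10^5; turbulent; f ≈ 0.0137

V = 4Q/(πD²) = 1.150 m/s
Re = VD/ν = 1.150·0.581/1.67×10^-6 = 4.00×10^5
Re > 4000 → turbulent; ε/D = 3.10×10^-6
Swamee-Jain: f = 0.01367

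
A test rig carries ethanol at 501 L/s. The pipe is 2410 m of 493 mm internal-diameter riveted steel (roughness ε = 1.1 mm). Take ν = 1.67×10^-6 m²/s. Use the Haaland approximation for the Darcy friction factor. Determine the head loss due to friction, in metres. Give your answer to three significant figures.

V = 4Q/(πD²) = 4·0.501/(π·0.493²) = 2.625 m/s
Re = VD/ν = 2.625·0.493/1.67×10^-6 = 7.75×10^5 → turbulent
ε/D = 1.1/493 = 0.00223
Haaland: f = 0.02436
h_f = f(L/D)V²/(2g) = 0.02436·(2410/0.493)·2.625²/(2·9.81) = 41.81 m

h_f ≈ 41.8 m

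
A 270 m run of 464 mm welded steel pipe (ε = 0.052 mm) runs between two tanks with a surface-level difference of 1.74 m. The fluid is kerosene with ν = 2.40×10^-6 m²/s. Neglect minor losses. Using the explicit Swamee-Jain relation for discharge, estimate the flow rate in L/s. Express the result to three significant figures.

Q ≈ 334 L/s

Swamee-Jain (Type II): Q = -0.965·√(gD⁵h_f/L)·ln[ε/(3.7D) + √(3.17ν²L/(gD³h_f))]
√(gD⁵h_f/L) = √(9.81·0.464⁵·1.74/270) = 0.03687
ε/(3.7D) = 3.03×10^-5; √(3.17ν²L/(gD³h_f)) = 5.38×10^-5
Q = -0.965·0.03687·ln(8.406×10^-5) = 0.3339 m³/s
Check: V = 1.97 m/s, Re = 3.82×10^5, f = 0.01507, h_f = 1.74 m ≈ 1.74 m ✓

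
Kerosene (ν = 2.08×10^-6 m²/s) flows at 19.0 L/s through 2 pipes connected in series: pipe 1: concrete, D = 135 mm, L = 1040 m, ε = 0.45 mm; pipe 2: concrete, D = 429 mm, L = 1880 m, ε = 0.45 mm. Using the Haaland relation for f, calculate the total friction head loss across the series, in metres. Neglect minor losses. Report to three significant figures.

Pipe 1: V = 1.327 m/s, Re = 8.62×10^4, ε/D = 0.00333, f = 0.02827, h_1 = f(L/D)V²/2g = 19.56 m
Pipe 2: V = 0.1314 m/s, Re = 2.71×10^4, ε/D = 0.00105, f = 0.02621, h_2 = f(L/D)V²/2g = 0.1011 m
Series → Q common, losses add: H = Σh = 19.66 m

H ≈ 19.7 m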